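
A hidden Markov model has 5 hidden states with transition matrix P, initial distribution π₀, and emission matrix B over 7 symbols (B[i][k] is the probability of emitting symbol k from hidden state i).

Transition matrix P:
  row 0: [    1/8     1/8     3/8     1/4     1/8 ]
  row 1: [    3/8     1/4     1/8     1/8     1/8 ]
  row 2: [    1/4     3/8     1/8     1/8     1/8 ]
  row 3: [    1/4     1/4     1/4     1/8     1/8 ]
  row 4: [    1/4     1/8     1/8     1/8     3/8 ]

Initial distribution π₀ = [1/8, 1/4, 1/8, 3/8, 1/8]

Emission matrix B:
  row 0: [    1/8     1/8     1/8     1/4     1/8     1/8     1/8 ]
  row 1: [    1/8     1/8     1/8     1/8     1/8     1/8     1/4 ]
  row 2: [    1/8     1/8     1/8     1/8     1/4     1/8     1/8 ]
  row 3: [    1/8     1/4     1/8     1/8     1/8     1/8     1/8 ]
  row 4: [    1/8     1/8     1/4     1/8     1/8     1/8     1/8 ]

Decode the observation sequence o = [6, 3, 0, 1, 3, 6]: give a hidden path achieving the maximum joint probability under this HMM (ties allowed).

t=0: δ = [1.562e-02, 6.250e-02, 1.562e-02, 4.688e-02, 1.562e-02]  (obs o_0=6)
t=1: δ = [5.859e-03, 1.953e-03, 1.465e-03, 9.766e-04, 9.766e-04]  ψ = [1, 1, 3, 1, 1]  (obs o_1=3)
t=2: δ = [9.155e-05, 9.155e-05, 2.747e-04, 1.831e-04, 9.155e-05]  ψ = [0, 0, 0, 0, 0]  (obs o_2=0)
t=3: δ = [8.583e-06, 1.287e-05, 5.722e-06, 8.583e-06, 4.292e-06]  ψ = [2, 2, 3, 2, 2]  (obs o_3=1)
t=4: δ = [1.207e-06, 4.023e-07, 4.023e-07, 2.682e-07, 2.012e-07]  ψ = [1, 1, 0, 0, 1]  (obs o_4=3)
t=5: δ = [1.886e-08, 3.772e-08, 5.658e-08, 3.772e-08, 1.886e-08]  ψ = [0, 0, 0, 0, 0]  (obs o_5=6)
backtrack: best end state = 2; path = [1, 0, 2, 1, 0, 2]

path = [1, 0, 2, 1, 0, 2]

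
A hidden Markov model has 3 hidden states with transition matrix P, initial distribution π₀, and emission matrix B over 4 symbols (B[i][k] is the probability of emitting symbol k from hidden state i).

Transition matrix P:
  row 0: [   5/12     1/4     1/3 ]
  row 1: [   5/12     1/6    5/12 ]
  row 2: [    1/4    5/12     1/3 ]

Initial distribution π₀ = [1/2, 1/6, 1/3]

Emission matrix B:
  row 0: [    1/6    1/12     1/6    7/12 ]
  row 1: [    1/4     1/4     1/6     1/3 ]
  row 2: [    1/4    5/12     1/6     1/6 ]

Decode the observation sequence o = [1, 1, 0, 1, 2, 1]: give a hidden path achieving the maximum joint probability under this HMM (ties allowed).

path = [2, 2, 1, 2, 1, 2]

t=0: δ = [4.167e-02, 4.167e-02, 1.389e-01]  (obs o_0=1)
t=1: δ = [2.894e-03, 1.447e-02, 1.929e-02]  ψ = [2, 2, 2]  (obs o_1=1)
t=2: δ = [1.005e-03, 2.009e-03, 1.608e-03]  ψ = [1, 2, 2]  (obs o_2=0)
t=3: δ = [6.977e-05, 1.674e-04, 3.489e-04]  ψ = [1, 2, 1]  (obs o_3=1)
t=4: δ = [1.454e-05, 2.423e-05, 1.938e-05]  ψ = [2, 2, 2]  (obs o_4=2)
t=5: δ = [8.412e-07, 2.019e-06, 4.206e-06]  ψ = [1, 2, 1]  (obs o_5=1)
backtrack: best end state = 2; path = [2, 2, 1, 2, 1, 2]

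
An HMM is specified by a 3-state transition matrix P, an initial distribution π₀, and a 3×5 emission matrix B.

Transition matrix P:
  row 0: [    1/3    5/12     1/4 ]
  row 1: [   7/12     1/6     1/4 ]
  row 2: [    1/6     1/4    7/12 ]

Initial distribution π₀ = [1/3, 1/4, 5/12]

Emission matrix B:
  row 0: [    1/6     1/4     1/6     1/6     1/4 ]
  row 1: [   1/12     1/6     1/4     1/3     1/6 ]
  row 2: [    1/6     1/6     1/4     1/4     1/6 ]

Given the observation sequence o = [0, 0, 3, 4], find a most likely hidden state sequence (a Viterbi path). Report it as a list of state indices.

path = [2, 2, 2, 2]

t=0: δ = [5.556e-02, 2.083e-02, 6.944e-02]  (obs o_0=0)
t=1: δ = [3.086e-03, 1.929e-03, 6.752e-03]  ψ = [0, 0, 2]  (obs o_1=0)
t=2: δ = [1.875e-04, 5.626e-04, 9.846e-04]  ψ = [1, 2, 2]  (obs o_2=3)
t=3: δ = [8.205e-05, 4.103e-05, 9.573e-05]  ψ = [1, 2, 2]  (obs o_3=4)
backtrack: best end state = 2; path = [2, 2, 2, 2]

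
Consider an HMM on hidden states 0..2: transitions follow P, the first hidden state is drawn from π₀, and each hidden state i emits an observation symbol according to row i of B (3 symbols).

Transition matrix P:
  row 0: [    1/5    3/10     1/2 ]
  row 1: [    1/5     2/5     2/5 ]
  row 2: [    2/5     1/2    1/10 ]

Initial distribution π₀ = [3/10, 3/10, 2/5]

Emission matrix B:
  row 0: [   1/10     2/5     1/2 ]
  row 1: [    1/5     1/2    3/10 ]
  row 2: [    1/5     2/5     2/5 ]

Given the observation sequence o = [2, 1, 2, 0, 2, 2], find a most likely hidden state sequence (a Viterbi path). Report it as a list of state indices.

t=0: δ = [1.500e-01, 9.000e-02, 1.600e-01]  (obs o_0=2)
t=1: δ = [2.560e-02, 4.000e-02, 3.000e-02]  ψ = [2, 2, 0]  (obs o_1=1)
t=2: δ = [6.000e-03, 4.800e-03, 6.400e-03]  ψ = [2, 1, 1]  (obs o_2=2)
t=3: δ = [2.560e-04, 6.400e-04, 6.000e-04]  ψ = [2, 2, 0]  (obs o_3=0)
t=4: δ = [1.200e-04, 9.000e-05, 1.024e-04]  ψ = [2, 2, 1]  (obs o_4=2)
t=5: δ = [2.048e-05, 1.536e-05, 2.400e-05]  ψ = [2, 2, 0]  (obs o_5=2)
backtrack: best end state = 2; path = [0, 2, 0, 2, 0, 2]

path = [0, 2, 0, 2, 0, 2]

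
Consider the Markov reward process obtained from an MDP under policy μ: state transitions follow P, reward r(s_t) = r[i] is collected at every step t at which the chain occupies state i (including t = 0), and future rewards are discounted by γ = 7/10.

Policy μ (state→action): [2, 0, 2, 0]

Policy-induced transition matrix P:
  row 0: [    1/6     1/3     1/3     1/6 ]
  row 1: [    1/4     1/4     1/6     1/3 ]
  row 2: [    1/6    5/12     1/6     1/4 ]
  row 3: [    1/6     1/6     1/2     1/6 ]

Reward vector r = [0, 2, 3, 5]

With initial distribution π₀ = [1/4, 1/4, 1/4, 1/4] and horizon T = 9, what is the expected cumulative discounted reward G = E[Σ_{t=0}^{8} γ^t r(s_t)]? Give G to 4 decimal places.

t=0: π = [0.2500, 0.2500, 0.2500, 0.2500], E[r] = 2.5000, γ^t·E[r] = 2.500000, running G = 2.500000
t=1: π = [0.1875, 0.2917, 0.2917, 0.2292], E[r] = 2.6042, γ^t·E[r] = 1.822917, running G = 4.322917
t=2: π = [0.1910, 0.2951, 0.2743, 0.2396], E[r] = 2.6111, γ^t·E[r] = 1.279444, running G = 5.602361
t=3: π = [0.1913, 0.2917, 0.2784, 0.2387], E[r] = 2.6120, γ^t·E[r] = 0.895909, running G = 6.498270
t=4: π = [0.1910, 0.2924, 0.2781, 0.2385], E[r] = 2.6116, γ^t·E[r] = 0.627044, running G = 7.125314
t=5: π = [0.1910, 0.2924, 0.2780, 0.2386], E[r] = 2.6117, γ^t·E[r] = 0.438942, running G = 7.564256
t=6: π = [0.1910, 0.2924, 0.2780, 0.2386], E[r] = 2.6117, γ^t·E[r] = 0.307259, running G = 7.871515
t=7: π = [0.1910, 0.2924, 0.2780, 0.2386], E[r] = 2.6117, γ^t·E[r] = 0.215081, running G = 8.086596
t=8: π = [0.1910, 0.2924, 0.2780, 0.2386], E[r] = 2.6117, γ^t·E[r] = 0.150557, running G = 8.237153

G = 8.2372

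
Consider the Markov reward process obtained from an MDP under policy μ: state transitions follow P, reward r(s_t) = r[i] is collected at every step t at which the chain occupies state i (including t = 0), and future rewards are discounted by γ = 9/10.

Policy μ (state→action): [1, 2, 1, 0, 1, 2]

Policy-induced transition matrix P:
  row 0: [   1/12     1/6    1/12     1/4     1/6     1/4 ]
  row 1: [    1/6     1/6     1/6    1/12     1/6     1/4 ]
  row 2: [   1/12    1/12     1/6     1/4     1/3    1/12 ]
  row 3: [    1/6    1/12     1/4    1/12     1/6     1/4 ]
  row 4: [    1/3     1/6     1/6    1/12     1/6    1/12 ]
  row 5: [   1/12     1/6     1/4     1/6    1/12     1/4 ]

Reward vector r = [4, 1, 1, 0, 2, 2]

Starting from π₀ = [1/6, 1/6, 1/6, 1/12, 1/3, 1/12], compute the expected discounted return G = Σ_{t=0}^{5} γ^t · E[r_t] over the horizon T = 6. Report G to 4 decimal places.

t=0: π = [0.1667, 0.1667, 0.1667, 0.0833, 0.3333, 0.0833], E[r] = 1.8333, γ^t·E[r] = 1.833333, running G = 1.833333
t=1: π = [0.1875, 0.1458, 0.1667, 0.1458, 0.1875, 0.1667], E[r] = 1.7708, γ^t·E[r] = 1.593750, running G = 3.427083
t=2: π = [0.1545, 0.1406, 0.1771, 0.1563, 0.1806, 0.1910], E[r] = 1.6788, γ^t·E[r] = 1.359844, running G = 4.786927
t=3: π = [0.1532, 0.1389, 0.1827, 0.1545, 0.1803, 0.1904], E[r] = 1.6758, γ^t·E[r] = 1.221645, running G = 6.008572
t=4: π = [0.1529, 0.1386, 0.1826, 0.1552, 0.1813, 0.1895], E[r] = 1.6741, γ^t·E[r] = 1.098388, running G = 7.106960
t=5: π = [0.1531, 0.1385, 0.1827, 0.1550, 0.1813, 0.1894], E[r] = 1.6750, γ^t·E[r] = 0.989073, running G = 8.096034

G = 8.0960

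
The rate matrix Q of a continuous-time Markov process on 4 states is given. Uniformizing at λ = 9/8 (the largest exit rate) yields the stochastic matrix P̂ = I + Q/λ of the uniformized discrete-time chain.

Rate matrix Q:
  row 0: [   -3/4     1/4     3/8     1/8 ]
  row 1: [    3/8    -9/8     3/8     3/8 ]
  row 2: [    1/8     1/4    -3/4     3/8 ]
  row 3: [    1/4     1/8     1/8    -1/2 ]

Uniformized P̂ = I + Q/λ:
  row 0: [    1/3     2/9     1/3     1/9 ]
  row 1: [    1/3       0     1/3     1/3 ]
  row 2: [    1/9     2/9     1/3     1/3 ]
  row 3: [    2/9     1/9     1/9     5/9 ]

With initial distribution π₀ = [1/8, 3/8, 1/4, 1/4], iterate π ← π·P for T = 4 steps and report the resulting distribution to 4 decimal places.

t=0: π = [0.1250, 0.3750, 0.2500, 0.2500]
t=1: π = [0.2500, 0.1111, 0.2778, 0.3611]
t=2: π = [0.2315, 0.1574, 0.2531, 0.3580]
t=3: π = [0.2373, 0.1475, 0.2538, 0.3615]
t=4: π = [0.2368, 0.1493, 0.2530, 0.3609]

π = [0.2368, 0.1493, 0.2530, 0.3609]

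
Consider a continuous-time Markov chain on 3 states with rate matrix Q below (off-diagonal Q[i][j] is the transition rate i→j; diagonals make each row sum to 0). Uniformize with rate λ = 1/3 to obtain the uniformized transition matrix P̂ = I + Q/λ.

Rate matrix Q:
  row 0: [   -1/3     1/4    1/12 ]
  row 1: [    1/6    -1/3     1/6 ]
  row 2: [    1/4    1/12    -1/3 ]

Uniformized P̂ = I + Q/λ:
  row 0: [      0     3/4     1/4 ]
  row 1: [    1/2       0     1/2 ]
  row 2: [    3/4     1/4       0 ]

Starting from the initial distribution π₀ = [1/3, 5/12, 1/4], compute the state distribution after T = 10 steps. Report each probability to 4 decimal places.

t=0: π = [0.3333, 0.4167, 0.2500]
t=1: π = [0.3958, 0.3125, 0.2917]
t=2: π = [0.3750, 0.3698, 0.2552]
t=3: π = [0.3763, 0.3451, 0.2786]
t=4: π = [0.3815, 0.3519, 0.2666]
t=5: π = [0.3759, 0.3528, 0.2713]
t=6: π = [0.3799, 0.3498, 0.2704]
t=7: π = [0.3776, 0.3525, 0.2698]
t=8: π = [0.3786, 0.3507, 0.2707]
t=9: π = [0.3783, 0.3516, 0.2700]
t=10: π = [0.3783, 0.3513, 0.2704]

π = [0.3783, 0.3513, 0.2704]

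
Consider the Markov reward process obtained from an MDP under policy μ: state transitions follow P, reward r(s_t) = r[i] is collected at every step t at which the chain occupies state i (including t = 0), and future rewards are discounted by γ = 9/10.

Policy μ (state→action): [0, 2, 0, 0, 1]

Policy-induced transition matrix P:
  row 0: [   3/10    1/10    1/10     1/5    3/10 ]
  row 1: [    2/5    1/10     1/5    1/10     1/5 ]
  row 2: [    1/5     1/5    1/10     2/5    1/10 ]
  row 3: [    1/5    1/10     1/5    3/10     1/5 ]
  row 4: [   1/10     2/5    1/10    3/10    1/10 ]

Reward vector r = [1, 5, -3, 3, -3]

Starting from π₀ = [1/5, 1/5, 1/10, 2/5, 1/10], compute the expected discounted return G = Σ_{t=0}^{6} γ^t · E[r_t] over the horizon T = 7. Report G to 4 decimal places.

t=0: π = [0.2000, 0.2000, 0.1000, 0.4000, 0.1000], E[r] = 1.8000, γ^t·E[r] = 1.800000, running G = 1.800000
t=1: π = [0.2500, 0.1400, 0.1600, 0.2500, 0.2000], E[r] = 0.6200, γ^t·E[r] = 0.558000, running G = 2.358000
t=2: π = [0.2330, 0.1760, 0.1390, 0.2630, 0.1890], E[r] = 0.9180, γ^t·E[r] = 0.743580, running G = 3.101580
t=3: π = [0.2396, 0.1706, 0.1439, 0.2554, 0.1905], E[r] = 0.8556, γ^t·E[r] = 0.623732, running G = 3.725312
t=4: π = [0.2390, 0.1715, 0.1426, 0.2563, 0.1905], E[r] = 0.8663, γ^t·E[r] = 0.568379, running G = 4.293692
t=5: π = [0.2392, 0.1714, 0.1428, 0.2560, 0.1906], E[r] = 0.8643, γ^t·E[r] = 0.510336, running G = 4.804028
t=6: π = [0.2391, 0.1715, 0.1427, 0.2561, 0.1906], E[r] = 0.8647, γ^t·E[r] = 0.459528, running G = 5.263555

G = 5.2636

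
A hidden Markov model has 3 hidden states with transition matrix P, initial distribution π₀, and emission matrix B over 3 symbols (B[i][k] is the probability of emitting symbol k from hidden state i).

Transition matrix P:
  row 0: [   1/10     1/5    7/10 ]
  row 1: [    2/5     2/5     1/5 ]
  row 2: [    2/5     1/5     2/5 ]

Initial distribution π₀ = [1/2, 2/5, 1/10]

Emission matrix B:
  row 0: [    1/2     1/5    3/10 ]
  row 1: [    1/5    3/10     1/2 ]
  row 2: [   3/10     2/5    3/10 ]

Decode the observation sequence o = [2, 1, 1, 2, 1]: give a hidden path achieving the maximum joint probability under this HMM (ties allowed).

t=0: δ = [1.500e-01, 2.000e-01, 3.000e-02]  (obs o_0=2)
t=1: δ = [1.600e-02, 2.400e-02, 4.200e-02]  ψ = [1, 1, 0]  (obs o_1=1)
t=2: δ = [3.360e-03, 2.880e-03, 6.720e-03]  ψ = [2, 1, 2]  (obs o_2=1)
t=3: δ = [8.064e-04, 6.720e-04, 8.064e-04]  ψ = [2, 2, 2]  (obs o_3=2)
t=4: δ = [6.451e-05, 8.064e-05, 2.258e-04]  ψ = [2, 1, 0]  (obs o_4=1)
backtrack: best end state = 2; path = [0, 2, 2, 0, 2]

path = [0, 2, 2, 0, 2]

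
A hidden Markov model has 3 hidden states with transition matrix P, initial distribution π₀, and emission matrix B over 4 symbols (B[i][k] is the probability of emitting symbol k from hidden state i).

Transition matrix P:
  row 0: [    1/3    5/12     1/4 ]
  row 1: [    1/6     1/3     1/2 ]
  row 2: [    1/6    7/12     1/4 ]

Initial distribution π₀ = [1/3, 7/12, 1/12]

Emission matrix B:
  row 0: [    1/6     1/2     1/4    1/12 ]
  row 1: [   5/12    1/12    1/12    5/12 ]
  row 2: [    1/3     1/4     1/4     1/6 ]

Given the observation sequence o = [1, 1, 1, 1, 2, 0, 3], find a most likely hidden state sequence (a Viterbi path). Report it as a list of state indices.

path = [0, 0, 0, 0, 2, 1, 1]

t=0: δ = [1.667e-01, 4.861e-02, 2.083e-02]  (obs o_0=1)
t=1: δ = [2.778e-02, 5.787e-03, 1.042e-02]  ψ = [0, 0, 0]  (obs o_1=1)
t=2: δ = [4.630e-03, 9.645e-04, 1.736e-03]  ψ = [0, 0, 0]  (obs o_2=1)
t=3: δ = [7.716e-04, 1.608e-04, 2.894e-04]  ψ = [0, 0, 0]  (obs o_3=1)
t=4: δ = [6.430e-05, 2.679e-05, 4.823e-05]  ψ = [0, 0, 0]  (obs o_4=2)
t=5: δ = [3.572e-06, 1.172e-05, 5.358e-06]  ψ = [0, 2, 0]  (obs o_5=0)
t=6: δ = [1.628e-07, 1.628e-06, 9.768e-07]  ψ = [1, 1, 1]  (obs o_6=3)
backtrack: best end state = 1; path = [0, 0, 0, 0, 2, 1, 1]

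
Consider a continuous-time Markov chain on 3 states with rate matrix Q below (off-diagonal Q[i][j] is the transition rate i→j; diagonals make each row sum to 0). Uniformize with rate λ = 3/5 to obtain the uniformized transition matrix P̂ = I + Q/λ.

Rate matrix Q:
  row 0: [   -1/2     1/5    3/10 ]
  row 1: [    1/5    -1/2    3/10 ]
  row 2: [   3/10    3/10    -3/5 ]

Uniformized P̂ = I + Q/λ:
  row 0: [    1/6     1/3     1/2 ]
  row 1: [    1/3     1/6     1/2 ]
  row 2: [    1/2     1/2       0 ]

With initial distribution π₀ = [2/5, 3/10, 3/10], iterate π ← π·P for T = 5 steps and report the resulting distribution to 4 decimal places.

π = [0.3328, 0.3328, 0.3344]

t=0: π = [0.4000, 0.3000, 0.3000]
t=1: π = [0.3167, 0.3333, 0.3500]
t=2: π = [0.3389, 0.3361, 0.3250]
t=3: π = [0.3310, 0.3315, 0.3375]
t=4: π = [0.3344, 0.3343, 0.3313]
t=5: π = [0.3328, 0.3328, 0.3344]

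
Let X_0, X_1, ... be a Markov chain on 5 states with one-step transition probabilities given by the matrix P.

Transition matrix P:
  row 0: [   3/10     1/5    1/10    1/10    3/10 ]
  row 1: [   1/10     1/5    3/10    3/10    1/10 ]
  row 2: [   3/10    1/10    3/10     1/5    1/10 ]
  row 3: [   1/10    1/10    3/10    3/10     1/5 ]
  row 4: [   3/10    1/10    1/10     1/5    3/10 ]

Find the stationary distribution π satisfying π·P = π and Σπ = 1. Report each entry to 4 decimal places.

π = [0.2303, 0.1367, 0.2121, 0.2118, 0.2091]

Balance equations π_j = Σ_i π_i·P[i][j]:
  π_0 = 3/10·π_0 + 1/10·π_1 + 3/10·π_2 + 1/10·π_3 + 3/10·π_4
  π_1 = 1/5·π_0 + 1/5·π_1 + 1/10·π_2 + 1/10·π_3 + 1/10·π_4
  π_2 = 1/10·π_0 + 3/10·π_1 + 3/10·π_2 + 3/10·π_3 + 1/10·π_4
  π_3 = 1/10·π_0 + 3/10·π_1 + 1/5·π_2 + 3/10·π_3 + 1/5·π_4
  normalize: π_0 + π_1 + π_2 + π_3 + π_4 = 1
Solving the linear system gives exactly π = [187/812, 111/812, 689/3248, 43/203, 97/464].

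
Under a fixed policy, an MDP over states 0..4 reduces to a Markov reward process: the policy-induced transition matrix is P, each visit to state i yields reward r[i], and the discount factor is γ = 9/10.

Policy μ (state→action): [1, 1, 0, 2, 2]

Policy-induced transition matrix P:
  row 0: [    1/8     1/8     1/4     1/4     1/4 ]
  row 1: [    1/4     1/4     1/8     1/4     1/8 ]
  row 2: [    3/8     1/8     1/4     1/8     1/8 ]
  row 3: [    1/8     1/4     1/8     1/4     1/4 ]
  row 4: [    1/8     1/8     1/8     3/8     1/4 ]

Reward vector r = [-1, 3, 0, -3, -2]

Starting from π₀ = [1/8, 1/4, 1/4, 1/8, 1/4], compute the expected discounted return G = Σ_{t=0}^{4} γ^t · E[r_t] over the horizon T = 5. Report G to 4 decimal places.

t=0: π = [0.1250, 0.2500, 0.2500, 0.1250, 0.2500], E[r] = -0.2500, γ^t·E[r] = -0.250000, running G = -0.250000
t=1: π = [0.2188, 0.1719, 0.1719, 0.2500, 0.1875], E[r] = -0.8281, γ^t·E[r] = -0.745313, running G = -0.995313
t=2: π = [0.1895, 0.1777, 0.1738, 0.2520, 0.2070], E[r] = -0.8262, γ^t·E[r] = -0.669199, running G = -1.664512
t=3: π = [0.1907, 0.1787, 0.1704, 0.2542, 0.2061], E[r] = -0.8291, γ^t·E[r] = -0.604415, running G = -2.268927
t=4: π = [0.1899, 0.1791, 0.1701, 0.2545, 0.2064], E[r] = -0.8287, γ^t·E[r] = -0.543713, running G = -2.812640

G = -2.8126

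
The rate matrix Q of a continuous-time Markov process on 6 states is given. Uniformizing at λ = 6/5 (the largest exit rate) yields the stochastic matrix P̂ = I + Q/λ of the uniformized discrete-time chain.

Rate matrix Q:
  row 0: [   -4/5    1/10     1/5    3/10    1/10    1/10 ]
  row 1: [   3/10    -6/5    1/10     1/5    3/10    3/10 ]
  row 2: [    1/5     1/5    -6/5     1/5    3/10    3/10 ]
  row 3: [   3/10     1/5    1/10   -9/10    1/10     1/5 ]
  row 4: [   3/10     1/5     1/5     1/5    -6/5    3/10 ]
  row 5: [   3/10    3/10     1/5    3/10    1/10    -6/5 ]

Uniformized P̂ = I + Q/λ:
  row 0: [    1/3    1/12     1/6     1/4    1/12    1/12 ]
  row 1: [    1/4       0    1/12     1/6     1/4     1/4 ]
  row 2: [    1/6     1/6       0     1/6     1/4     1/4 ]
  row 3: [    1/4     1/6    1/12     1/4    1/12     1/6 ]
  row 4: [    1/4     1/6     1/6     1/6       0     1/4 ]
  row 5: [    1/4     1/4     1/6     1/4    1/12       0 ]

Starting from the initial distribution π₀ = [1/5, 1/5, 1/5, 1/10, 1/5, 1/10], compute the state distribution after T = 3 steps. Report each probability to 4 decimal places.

t=0: π = [0.2000, 0.2000, 0.2000, 0.1000, 0.2000, 0.1000]
t=1: π = [0.2500, 0.1250, 0.1083, 0.2000, 0.1333, 0.1833]
t=2: π = [0.2618, 0.1403, 0.1215, 0.2194, 0.1111, 0.1458]
t=3: π = [0.2617, 0.1336, 0.1164, 0.2189, 0.1177, 0.1516]

π = [0.2617, 0.1336, 0.1164, 0.2189, 0.1177, 0.1516]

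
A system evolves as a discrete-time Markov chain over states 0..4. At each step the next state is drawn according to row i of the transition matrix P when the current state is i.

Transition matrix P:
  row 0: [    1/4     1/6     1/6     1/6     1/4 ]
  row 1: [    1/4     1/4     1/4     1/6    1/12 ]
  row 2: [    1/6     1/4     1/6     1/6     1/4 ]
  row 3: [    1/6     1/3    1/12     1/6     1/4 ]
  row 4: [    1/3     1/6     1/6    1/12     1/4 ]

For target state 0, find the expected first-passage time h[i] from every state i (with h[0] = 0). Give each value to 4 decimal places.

First-step conditioning: h[0] = 0; for i ≠ 0, h[i] = 1 + Σ_k P[i][k]·h[k].
  h[1] = 1 + 1/4·h[1] + 1/4·h[2] + 1/6·h[3] + 1/12·h[4]
  h[2] = 1 + 1/4·h[1] + 1/6·h[2] + 1/6·h[3] + 1/4·h[4]
  h[3] = 1 + 1/3·h[1] + 1/12·h[2] + 1/6·h[3] + 1/4·h[4]
  h[4] = 1 + 1/6·h[1] + 1/6·h[2] + 1/12·h[3] + 1/4·h[4]
Solving the 4×4 linear system over states ≠ 0 gives exactly h = [0, 6424/1511, 6808/1511, 6776/1511, 5708/1511] (h[0] = 0 is the target).

h = [0.0000, 4.2515, 4.5056, 4.4844, 3.7776]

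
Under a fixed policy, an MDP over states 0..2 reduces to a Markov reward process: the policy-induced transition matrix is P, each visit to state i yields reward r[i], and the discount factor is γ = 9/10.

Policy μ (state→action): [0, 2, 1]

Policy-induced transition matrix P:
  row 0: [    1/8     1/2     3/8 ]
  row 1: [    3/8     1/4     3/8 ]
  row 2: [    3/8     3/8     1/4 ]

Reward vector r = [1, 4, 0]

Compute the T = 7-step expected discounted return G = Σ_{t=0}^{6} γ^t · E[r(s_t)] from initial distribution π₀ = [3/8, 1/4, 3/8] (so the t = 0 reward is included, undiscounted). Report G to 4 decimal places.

t=0: π = [0.3750, 0.2500, 0.3750], E[r] = 1.3750, γ^t·E[r] = 1.375000, running G = 1.375000
t=1: π = [0.2813, 0.3906, 0.3281], E[r] = 1.8438, γ^t·E[r] = 1.659375, running G = 3.034375
t=2: π = [0.3047, 0.3613, 0.3340], E[r] = 1.7500, γ^t·E[r] = 1.417500, running G = 4.451875
t=3: π = [0.2988, 0.3679, 0.3333], E[r] = 1.7705, γ^t·E[r] = 1.290700, running G = 5.742575
t=4: π = [0.3003, 0.3664, 0.3333], E[r] = 1.7657, γ^t·E[r] = 1.158507, running G = 6.901082
t=5: π = [0.2999, 0.3667, 0.3333], E[r] = 1.7669, γ^t·E[r] = 1.043332, running G = 7.944414
t=6: π = [0.3000, 0.3666, 0.3333], E[r] = 1.7666, γ^t·E[r] = 0.938850, running G = 8.883263

G = 8.8833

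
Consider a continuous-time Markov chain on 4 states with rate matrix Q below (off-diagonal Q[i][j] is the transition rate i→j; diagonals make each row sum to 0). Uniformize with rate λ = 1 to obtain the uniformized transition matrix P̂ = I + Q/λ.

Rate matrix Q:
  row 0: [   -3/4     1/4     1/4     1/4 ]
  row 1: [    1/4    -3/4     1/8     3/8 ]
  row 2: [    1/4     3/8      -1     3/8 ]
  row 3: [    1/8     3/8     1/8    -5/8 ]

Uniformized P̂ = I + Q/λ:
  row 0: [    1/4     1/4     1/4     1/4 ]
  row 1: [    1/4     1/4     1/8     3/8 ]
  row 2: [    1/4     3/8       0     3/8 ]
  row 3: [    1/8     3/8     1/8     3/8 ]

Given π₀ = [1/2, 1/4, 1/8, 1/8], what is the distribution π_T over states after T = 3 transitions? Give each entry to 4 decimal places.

t=0: π = [0.5000, 0.2500, 0.1250, 0.1250]
t=1: π = [0.2344, 0.2813, 0.1719, 0.3125]
t=2: π = [0.2109, 0.3105, 0.1328, 0.3457]
t=3: π = [0.2068, 0.3098, 0.1348, 0.3486]

π = [0.2068, 0.3098, 0.1348, 0.3486]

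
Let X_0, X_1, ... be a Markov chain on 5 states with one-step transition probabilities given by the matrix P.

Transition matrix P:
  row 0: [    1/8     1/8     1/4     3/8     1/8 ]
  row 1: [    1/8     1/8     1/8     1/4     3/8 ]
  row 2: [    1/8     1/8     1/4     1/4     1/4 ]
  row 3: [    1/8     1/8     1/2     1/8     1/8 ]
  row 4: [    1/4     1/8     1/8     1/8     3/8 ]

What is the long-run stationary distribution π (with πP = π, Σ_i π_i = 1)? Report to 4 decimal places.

Balance equations π_j = Σ_i π_i·P[i][j]:
  π_0 = 1/8·π_0 + 1/8·π_1 + 1/8·π_2 + 1/8·π_3 + 1/4·π_4
  π_1 = 1/8·π_0 + 1/8·π_1 + 1/8·π_2 + 1/8·π_3 + 1/8·π_4
  π_2 = 1/4·π_0 + 1/8·π_1 + 1/4·π_2 + 1/2·π_3 + 1/8·π_4
  π_3 = 3/8·π_0 + 1/4·π_1 + 1/4·π_2 + 1/8·π_3 + 1/8·π_4
  normalize: π_0 + π_1 + π_2 + π_3 + π_4 = 1
Solving the linear system gives exactly π = [633/4048, 1/8, 259/1012, 857/4048, 127/506].

π = [0.1564, 0.1250, 0.2559, 0.2117, 0.2510]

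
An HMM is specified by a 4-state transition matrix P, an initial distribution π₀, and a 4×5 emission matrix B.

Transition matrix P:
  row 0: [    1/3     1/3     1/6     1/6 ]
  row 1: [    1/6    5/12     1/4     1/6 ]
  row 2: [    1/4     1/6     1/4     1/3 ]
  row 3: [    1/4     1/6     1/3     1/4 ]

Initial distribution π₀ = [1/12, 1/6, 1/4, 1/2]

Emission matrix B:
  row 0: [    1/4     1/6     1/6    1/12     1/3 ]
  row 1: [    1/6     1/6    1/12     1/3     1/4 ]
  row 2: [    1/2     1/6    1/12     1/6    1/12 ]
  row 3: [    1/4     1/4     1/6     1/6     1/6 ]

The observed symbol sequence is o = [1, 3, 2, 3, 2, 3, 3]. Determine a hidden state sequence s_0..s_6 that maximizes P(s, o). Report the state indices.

t=0: δ = [1.389e-02, 2.778e-02, 4.167e-02, 1.250e-01]  (obs o_0=1)
t=1: δ = [2.604e-03, 6.944e-03, 6.944e-03, 5.208e-03]  ψ = [3, 3, 3, 3]  (obs o_1=3)
t=2: δ = [2.894e-04, 2.411e-04, 1.447e-04, 3.858e-04]  ψ = [2, 1, 1, 2]  (obs o_2=2)
t=3: δ = [8.038e-06, 3.349e-05, 2.143e-05, 1.608e-05]  ψ = [0, 1, 3, 3]  (obs o_3=3)
t=4: δ = [9.303e-07, 1.163e-06, 6.977e-07, 1.191e-06]  ψ = [1, 1, 1, 2]  (obs o_4=2)
t=5: δ = [2.584e-08, 1.615e-07, 6.615e-08, 4.961e-08]  ψ = [0, 1, 3, 3]  (obs o_5=3)
t=6: δ = [2.243e-09, 2.243e-08, 6.729e-09, 4.486e-09]  ψ = [1, 1, 1, 1]  (obs o_6=3)
backtrack: best end state = 1; path = [3, 1, 1, 1, 1, 1, 1]

path = [3, 1, 1, 1, 1, 1, 1]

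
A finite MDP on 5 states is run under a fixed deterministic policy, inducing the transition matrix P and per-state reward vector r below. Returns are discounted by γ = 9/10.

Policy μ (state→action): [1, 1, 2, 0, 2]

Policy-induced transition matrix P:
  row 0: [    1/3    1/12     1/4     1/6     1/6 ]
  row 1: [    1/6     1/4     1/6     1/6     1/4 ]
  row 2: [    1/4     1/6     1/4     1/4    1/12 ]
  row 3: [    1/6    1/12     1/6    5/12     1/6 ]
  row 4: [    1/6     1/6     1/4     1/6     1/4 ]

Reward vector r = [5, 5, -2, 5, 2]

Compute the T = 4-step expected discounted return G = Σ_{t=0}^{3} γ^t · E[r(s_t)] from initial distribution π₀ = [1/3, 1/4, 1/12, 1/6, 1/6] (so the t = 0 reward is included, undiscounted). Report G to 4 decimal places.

t=0: π = [0.3333, 0.2500, 0.0833, 0.1667, 0.1667], E[r] = 3.9167, γ^t·E[r] = 3.916667, running G = 3.916667
t=1: π = [0.2292, 0.1458, 0.2153, 0.2153, 0.1944], E[r] = 2.9097, γ^t·E[r] = 2.618750, running G = 6.535417
t=2: π = [0.2228, 0.1418, 0.2199, 0.2384, 0.1771], E[r] = 2.9294, γ^t·E[r] = 2.372813, running G = 8.908229
t=3: π = [0.2221, 0.1400, 0.2183, 0.2446, 0.1749], E[r] = 2.9470, γ^t·E[r] = 2.148398, running G = 11.056628

G = 11.0566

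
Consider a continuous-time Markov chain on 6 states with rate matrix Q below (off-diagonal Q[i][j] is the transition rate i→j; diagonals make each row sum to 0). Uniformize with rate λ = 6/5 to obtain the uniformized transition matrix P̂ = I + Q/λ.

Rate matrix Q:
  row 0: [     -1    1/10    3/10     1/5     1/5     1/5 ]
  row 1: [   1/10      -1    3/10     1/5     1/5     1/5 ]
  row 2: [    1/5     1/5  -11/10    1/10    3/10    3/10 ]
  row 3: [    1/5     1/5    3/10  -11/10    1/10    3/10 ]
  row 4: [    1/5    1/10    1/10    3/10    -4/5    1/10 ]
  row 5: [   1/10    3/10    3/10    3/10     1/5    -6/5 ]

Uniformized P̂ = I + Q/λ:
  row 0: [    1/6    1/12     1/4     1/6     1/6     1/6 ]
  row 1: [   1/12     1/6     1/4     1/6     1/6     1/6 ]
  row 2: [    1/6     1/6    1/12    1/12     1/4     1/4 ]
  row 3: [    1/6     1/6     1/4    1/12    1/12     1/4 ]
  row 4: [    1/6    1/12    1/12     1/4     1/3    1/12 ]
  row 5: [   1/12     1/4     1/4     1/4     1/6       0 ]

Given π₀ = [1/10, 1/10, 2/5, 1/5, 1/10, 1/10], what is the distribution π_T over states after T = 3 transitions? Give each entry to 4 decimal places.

π = [0.1420, 0.1502, 0.1847, 0.1652, 0.2017, 0.1562]

t=0: π = [0.1000, 0.1000, 0.4000, 0.2000, 0.1000, 0.1000]
t=1: π = [0.1500, 0.1583, 0.1667, 0.1333, 0.2000, 0.1917]
t=2: π = [0.1375, 0.1535, 0.1889, 0.1743, 0.2028, 0.1431]
t=3: π = [0.1420, 0.1502, 0.1847, 0.1652, 0.2017, 0.1562]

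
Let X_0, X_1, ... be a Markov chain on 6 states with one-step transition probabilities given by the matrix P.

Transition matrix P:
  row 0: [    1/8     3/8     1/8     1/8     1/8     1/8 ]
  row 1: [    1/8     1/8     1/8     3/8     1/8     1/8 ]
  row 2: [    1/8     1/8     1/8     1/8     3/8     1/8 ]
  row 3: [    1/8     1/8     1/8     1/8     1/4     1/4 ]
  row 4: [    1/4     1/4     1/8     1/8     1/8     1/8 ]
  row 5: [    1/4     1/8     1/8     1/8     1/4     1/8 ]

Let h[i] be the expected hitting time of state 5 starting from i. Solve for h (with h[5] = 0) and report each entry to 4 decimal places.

h = [6.7781, 6.6172, 6.8234, 5.9736, 6.7982, 0.0000]

First-step conditioning: h[5] = 0; for i ≠ 5, h[i] = 1 + Σ_k P[i][k]·h[k].
  h[0] = 1 + 1/8·h[0] + 3/8·h[1] + 1/8·h[2] + 1/8·h[3] + 1/8·h[4]
  h[1] = 1 + 1/8·h[0] + 1/8·h[1] + 1/8·h[2] + 3/8·h[3] + 1/8·h[4]
  h[2] = 1 + 1/8·h[0] + 1/8·h[1] + 1/8·h[2] + 1/8·h[3] + 3/8·h[4]
  h[3] = 1 + 1/8·h[0] + 1/8·h[1] + 1/8·h[2] + 1/8·h[3] + 1/4·h[4]
  h[4] = 1 + 1/4·h[0] + 1/4·h[1] + 1/8·h[2] + 1/8·h[3] + 1/8·h[4]
Solving the 5×5 linear system over states ≠ 5 gives exactly h = [10784/1591, 10528/1591, 10856/1591, 9504/1591, 10816/1591, 0] (h[5] = 0 is the target).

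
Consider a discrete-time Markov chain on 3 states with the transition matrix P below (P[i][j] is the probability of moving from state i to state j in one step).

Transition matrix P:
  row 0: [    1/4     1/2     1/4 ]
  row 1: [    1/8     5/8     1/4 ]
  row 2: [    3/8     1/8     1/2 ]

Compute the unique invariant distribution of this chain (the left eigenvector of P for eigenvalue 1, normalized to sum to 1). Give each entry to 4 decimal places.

Balance equations π_j = Σ_i π_i·P[i][j]:
  π_0 = 1/4·π_0 + 1/8·π_1 + 3/8·π_2
  π_1 = 1/2·π_0 + 5/8·π_1 + 1/8·π_2
  normalize: π_0 + π_1 + π_2 = 1
Solving the linear system gives exactly π = [5/21, 3/7, 1/3].

π = [0.2381, 0.4286, 0.3333]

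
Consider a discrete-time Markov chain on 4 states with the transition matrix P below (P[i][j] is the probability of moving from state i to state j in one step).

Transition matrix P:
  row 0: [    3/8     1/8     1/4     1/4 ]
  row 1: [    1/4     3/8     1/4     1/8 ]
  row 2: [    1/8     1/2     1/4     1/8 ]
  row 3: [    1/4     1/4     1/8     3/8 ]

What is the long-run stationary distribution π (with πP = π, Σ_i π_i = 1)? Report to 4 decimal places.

Balance equations π_j = Σ_i π_i·P[i][j]:
  π_0 = 3/8·π_0 + 1/4·π_1 + 1/8·π_2 + 1/4·π_3
  π_1 = 1/8·π_0 + 3/8·π_1 + 1/2·π_2 + 1/4·π_3
  π_2 = 1/4·π_0 + 1/4·π_1 + 1/4·π_2 + 1/8·π_3
  normalize: π_0 + π_1 + π_2 + π_3 = 1
Solving the linear system gives exactly π = [17/67, 21/67, 15/67, 14/67].

π = [0.2537, 0.3134, 0.2239, 0.2090]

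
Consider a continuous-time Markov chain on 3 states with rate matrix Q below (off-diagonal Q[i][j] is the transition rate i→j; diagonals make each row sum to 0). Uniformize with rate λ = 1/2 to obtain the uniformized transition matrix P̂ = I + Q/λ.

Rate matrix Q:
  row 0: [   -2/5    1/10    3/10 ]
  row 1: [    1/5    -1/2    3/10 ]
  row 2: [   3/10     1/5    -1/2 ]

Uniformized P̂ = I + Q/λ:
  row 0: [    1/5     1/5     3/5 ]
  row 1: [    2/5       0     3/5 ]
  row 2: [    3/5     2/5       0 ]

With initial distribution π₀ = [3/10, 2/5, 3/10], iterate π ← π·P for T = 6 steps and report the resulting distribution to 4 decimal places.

π = [0.3976, 0.2309, 0.3715]

t=0: π = [0.3000, 0.4000, 0.3000]
t=1: π = [0.4000, 0.1800, 0.4200]
t=2: π = [0.4040, 0.2480, 0.3480]
t=3: π = [0.3888, 0.2200, 0.3912]
t=4: π = [0.4005, 0.2342, 0.3653]
t=5: π = [0.3930, 0.2262, 0.3808]
t=6: π = [0.3976, 0.2309, 0.3715]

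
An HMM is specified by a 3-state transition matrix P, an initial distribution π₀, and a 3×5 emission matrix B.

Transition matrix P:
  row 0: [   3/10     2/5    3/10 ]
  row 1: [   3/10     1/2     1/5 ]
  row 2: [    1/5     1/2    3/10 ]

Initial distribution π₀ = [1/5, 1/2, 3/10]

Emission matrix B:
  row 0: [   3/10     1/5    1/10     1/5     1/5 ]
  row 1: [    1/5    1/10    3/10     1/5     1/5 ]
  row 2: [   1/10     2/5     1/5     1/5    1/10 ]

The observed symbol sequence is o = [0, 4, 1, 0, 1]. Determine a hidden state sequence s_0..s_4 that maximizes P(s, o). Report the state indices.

t=0: δ = [6.000e-02, 1.000e-01, 3.000e-02]  (obs o_0=0)
t=1: δ = [6.000e-03, 1.000e-02, 2.000e-03]  ψ = [1, 1, 1]  (obs o_1=4)
t=2: δ = [6.000e-04, 5.000e-04, 8.000e-04]  ψ = [1, 1, 1]  (obs o_2=1)
t=3: δ = [5.400e-05, 8.000e-05, 2.400e-05]  ψ = [0, 2, 2]  (obs o_3=0)
t=4: δ = [4.800e-06, 4.000e-06, 6.480e-06]  ψ = [1, 1, 0]  (obs o_4=1)
backtrack: best end state = 2; path = [1, 1, 0, 0, 2]

path = [1, 1, 0, 0, 2]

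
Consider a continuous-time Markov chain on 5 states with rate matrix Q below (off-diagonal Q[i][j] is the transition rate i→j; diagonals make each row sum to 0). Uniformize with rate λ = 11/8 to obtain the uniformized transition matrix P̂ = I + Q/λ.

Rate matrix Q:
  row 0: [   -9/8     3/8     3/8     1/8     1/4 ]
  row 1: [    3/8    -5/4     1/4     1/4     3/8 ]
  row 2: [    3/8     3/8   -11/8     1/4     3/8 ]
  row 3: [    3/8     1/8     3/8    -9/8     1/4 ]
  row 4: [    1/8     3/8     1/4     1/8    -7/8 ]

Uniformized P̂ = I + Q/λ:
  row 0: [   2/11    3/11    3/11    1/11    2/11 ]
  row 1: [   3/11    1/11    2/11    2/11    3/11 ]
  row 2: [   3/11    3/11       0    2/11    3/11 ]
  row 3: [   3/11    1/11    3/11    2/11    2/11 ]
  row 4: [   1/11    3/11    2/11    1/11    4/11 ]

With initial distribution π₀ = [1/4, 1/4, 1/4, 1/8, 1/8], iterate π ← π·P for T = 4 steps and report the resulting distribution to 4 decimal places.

π = [0.2058, 0.2093, 0.1806, 0.1390, 0.2654]

t=0: π = [0.2500, 0.2500, 0.2500, 0.1250, 0.1250]
t=1: π = [0.2273, 0.2045, 0.1705, 0.1477, 0.2500]
t=2: π = [0.2066, 0.2087, 0.1849, 0.1384, 0.2614]
t=3: π = [0.2064, 0.2096, 0.1796, 0.1393, 0.2651]
t=4: π = [0.2058, 0.2093, 0.1806, 0.1390, 0.2654]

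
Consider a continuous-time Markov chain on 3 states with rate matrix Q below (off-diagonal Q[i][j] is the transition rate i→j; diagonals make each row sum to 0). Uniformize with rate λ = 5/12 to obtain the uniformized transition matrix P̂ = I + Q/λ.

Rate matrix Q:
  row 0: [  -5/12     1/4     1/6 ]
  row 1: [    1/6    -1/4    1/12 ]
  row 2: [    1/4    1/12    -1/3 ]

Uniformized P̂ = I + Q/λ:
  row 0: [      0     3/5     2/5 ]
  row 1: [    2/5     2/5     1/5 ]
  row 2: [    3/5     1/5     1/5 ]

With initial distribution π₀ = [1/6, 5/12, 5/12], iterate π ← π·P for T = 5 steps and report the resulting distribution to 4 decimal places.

t=0: π = [0.1667, 0.4167, 0.4167]
t=1: π = [0.4167, 0.3500, 0.2333]
t=2: π = [0.2800, 0.4367, 0.2833]
t=3: π = [0.3447, 0.3993, 0.2560]
t=4: π = [0.3133, 0.4177, 0.2689]
t=5: π = [0.3285, 0.4089, 0.2627]

π = [0.3285, 0.4089, 0.2627]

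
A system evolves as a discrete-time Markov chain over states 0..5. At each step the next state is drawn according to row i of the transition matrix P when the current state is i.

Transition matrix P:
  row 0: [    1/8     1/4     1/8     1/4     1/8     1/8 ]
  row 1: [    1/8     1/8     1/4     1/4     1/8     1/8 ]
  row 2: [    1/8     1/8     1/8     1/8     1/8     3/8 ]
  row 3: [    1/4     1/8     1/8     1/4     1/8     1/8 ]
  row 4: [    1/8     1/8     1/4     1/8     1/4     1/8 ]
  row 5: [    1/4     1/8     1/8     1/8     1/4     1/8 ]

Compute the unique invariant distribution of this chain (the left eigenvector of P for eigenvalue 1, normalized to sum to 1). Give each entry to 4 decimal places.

Balance equations π_j = Σ_i π_i·P[i][j]:
  π_0 = 1/8·π_0 + 1/8·π_1 + 1/8·π_2 + 1/4·π_3 + 1/8·π_4 + 1/4·π_5
  π_1 = 1/4·π_0 + 1/8·π_1 + 1/8·π_2 + 1/8·π_3 + 1/8·π_4 + 1/8·π_5
  π_2 = 1/8·π_0 + 1/4·π_1 + 1/8·π_2 + 1/8·π_3 + 1/4·π_4 + 1/8·π_5
  π_3 = 1/4·π_0 + 1/4·π_1 + 1/8·π_2 + 1/4·π_3 + 1/8·π_4 + 1/8·π_5
  π_4 = 1/8·π_0 + 1/8·π_1 + 1/8·π_2 + 1/8·π_3 + 1/4·π_4 + 1/4·π_5
  normalize: π_0 + π_1 + π_2 + π_3 + π_4 + π_5 = 1
Solving the linear system gives exactly π = [230/1359, 1589/10872, 223/1359, 227/1208, 1811/10872, 1805/10872].

π = [0.1692, 0.1462, 0.1641, 0.1879, 0.1666, 0.1660]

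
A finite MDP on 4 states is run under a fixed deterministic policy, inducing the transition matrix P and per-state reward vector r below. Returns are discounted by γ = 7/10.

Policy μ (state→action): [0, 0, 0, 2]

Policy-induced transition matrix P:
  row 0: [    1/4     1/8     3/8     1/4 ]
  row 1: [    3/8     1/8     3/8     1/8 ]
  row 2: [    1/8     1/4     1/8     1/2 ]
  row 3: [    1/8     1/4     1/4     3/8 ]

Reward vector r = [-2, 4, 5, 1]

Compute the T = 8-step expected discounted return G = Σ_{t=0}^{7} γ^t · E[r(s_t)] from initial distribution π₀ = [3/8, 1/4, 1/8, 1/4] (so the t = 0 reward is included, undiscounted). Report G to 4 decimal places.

G = 5.5415

t=0: π = [0.3750, 0.2500, 0.1250, 0.2500], E[r] = 1.1250, γ^t·E[r] = 1.125000, running G = 1.125000
t=1: π = [0.2344, 0.1719, 0.3125, 0.2813], E[r] = 2.0625, γ^t·E[r] = 1.443750, running G = 2.568750
t=2: π = [0.1973, 0.1992, 0.2617, 0.3418], E[r] = 2.0527, γ^t·E[r] = 1.005840, running G = 3.574590
t=3: π = [0.1995, 0.2004, 0.2668, 0.3333], E[r] = 2.0703, γ^t·E[r] = 0.710117, running G = 4.284707
t=4: π = [0.2000, 0.2000, 0.2666, 0.3333], E[r] = 2.0664, γ^t·E[r] = 0.496151, running G = 4.780858
t=5: π = [0.2000, 0.2000, 0.2667, 0.3333], E[r] = 2.0667, γ^t·E[r] = 0.347344, running G = 5.128203
t=6: π = [0.2000, 0.2000, 0.2667, 0.3333], E[r] = 2.0667, γ^t·E[r] = 0.243141, running G = 5.371344
t=7: π = [0.2000, 0.2000, 0.2667, 0.3333], E[r] = 2.0667, γ^t·E[r] = 0.170199, running G = 5.541543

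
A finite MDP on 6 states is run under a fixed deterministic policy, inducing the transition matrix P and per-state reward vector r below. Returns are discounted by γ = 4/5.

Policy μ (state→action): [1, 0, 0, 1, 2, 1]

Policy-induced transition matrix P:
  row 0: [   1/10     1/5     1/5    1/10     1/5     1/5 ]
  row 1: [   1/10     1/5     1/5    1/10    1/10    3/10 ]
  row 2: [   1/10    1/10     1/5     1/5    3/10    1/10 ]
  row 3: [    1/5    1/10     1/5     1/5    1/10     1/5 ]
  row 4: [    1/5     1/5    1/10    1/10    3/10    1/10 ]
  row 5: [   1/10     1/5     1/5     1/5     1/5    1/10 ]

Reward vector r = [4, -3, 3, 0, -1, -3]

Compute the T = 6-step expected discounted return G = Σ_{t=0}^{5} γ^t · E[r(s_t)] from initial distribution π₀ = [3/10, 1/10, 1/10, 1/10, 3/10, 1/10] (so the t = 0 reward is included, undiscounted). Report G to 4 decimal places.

G = 0.2349

t=0: π = [0.3000, 0.1000, 0.1000, 0.1000, 0.3000, 0.1000], E[r] = 0.6000, γ^t·E[r] = 0.600000, running G = 0.600000
t=1: π = [0.1400, 0.1800, 0.1700, 0.1300, 0.2200, 0.1600], E[r] = -0.1700, γ^t·E[r] = -0.136000, running G = 0.464000
t=2: π = [0.1350, 0.1700, 0.1780, 0.1460, 0.2080, 0.1630], E[r] = -0.1330, γ^t·E[r] = -0.085120, running G = 0.378880
t=3: π = [0.1354, 0.1676, 0.1792, 0.1487, 0.2070, 0.1621], E[r] = -0.1169, γ^t·E[r] = -0.059853, running G = 0.319027
t=4: π = [0.1356, 0.1672, 0.1793, 0.1490, 0.2070, 0.1619], E[r] = -0.1142, γ^t·E[r] = -0.046789, running G = 0.272239
t=5: π = [0.1356, 0.1672, 0.1793, 0.1490, 0.2070, 0.1619], E[r] = -0.1139, γ^t·E[r] = -0.037328, running G = 0.234911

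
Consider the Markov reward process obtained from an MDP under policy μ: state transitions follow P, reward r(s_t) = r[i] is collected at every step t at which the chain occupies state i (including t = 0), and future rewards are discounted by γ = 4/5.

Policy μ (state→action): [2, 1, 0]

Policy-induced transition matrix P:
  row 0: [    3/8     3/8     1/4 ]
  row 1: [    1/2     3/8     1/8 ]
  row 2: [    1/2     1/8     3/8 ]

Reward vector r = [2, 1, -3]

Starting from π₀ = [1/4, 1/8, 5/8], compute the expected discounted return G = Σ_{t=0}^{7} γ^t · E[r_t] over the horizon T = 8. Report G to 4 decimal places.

t=0: π = [0.2500, 0.1250, 0.6250], E[r] = -1.2500, γ^t·E[r] = -1.250000, running G = -1.250000
t=1: π = [0.4688, 0.2188, 0.3125], E[r] = 0.2188, γ^t·E[r] = 0.175000, running G = -1.075000
t=2: π = [0.4414, 0.2969, 0.2617], E[r] = 0.3945, γ^t·E[r] = 0.252500, running G = -0.822500
t=3: π = [0.4448, 0.3096, 0.2456], E[r] = 0.4624, γ^t·E[r] = 0.236750, running G = -0.585750
t=4: π = [0.4444, 0.3136, 0.2420], E[r] = 0.4764, γ^t·E[r] = 0.195125, running G = -0.390625
t=5: π = [0.4445, 0.3145, 0.2411], E[r] = 0.4802, γ^t·E[r] = 0.157368, running G = -0.233258
t=6: π = [0.4444, 0.3147, 0.2408], E[r] = 0.4812, γ^t·E[r] = 0.126135, running G = -0.107122
t=7: π = [0.4444, 0.3148, 0.2408], E[r] = 0.4814, γ^t·E[r] = 0.100958, running G = -0.006165

G = -0.0062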